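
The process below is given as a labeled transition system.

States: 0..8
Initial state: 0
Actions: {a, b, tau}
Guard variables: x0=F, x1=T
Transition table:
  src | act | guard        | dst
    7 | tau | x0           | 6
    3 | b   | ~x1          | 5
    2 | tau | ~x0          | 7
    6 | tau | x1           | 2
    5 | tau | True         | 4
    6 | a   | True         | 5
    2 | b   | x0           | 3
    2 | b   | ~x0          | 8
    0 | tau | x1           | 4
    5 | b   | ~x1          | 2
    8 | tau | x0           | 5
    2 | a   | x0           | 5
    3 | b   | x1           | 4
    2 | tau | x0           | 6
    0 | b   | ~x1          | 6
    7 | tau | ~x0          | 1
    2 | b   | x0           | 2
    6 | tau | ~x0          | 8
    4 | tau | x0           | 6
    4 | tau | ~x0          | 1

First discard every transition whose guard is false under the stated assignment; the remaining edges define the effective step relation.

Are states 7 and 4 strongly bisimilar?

Compute ~ classes (split until stable):
  round 0: {{0,1,2,3,4,5,6,7,8}}
  round 1: {{0,4,5,7},{1,8},{2},{3},{6}}
  round 2: {{0,5},{1,8},{2},{3},{4,7},{6}}
stable after 3 split(s): 6 block(s)
class of 7: {4,7}; class of 4: {4,7}

Answer: BISIMILAR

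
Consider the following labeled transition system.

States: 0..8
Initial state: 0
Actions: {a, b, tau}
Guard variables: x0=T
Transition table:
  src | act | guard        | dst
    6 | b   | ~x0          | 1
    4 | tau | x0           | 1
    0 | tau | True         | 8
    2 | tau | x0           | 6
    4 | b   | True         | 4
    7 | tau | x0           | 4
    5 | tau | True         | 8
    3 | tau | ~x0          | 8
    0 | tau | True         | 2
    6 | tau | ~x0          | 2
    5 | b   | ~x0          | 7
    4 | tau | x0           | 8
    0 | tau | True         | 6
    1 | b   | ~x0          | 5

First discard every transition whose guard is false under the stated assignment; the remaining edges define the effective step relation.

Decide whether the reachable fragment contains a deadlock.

Answer: DEADLOCK at state 6

Analysis:
R = {0,2,6,8}
  0: tau→2  tau→6  tau→8  [3 out]
  2: tau→6  [1 out]
  6: ∅  [STUCK]
  8: ∅  [STUCK]
Path to 6: tau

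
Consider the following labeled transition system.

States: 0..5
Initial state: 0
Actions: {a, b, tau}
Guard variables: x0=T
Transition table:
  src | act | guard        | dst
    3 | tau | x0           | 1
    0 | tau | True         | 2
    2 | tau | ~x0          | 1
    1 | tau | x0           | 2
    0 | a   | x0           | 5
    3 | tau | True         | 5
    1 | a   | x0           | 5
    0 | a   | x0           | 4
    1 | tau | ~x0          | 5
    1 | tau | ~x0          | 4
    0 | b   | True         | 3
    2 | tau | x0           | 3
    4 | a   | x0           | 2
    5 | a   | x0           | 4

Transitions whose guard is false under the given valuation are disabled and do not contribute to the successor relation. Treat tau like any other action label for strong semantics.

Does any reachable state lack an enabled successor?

Answer: DEADLOCK-FREE

Trace:
R = {0,1,2,3,4,5}
  0: a→4  a→5  b→3  tau→2  [4 exit(s)]
  1: a→5  tau→2  [2 exit(s)]
  2: tau→3  [1 exit(s)]
  3: tau→1  tau→5  [2 exit(s)]
  4: a→2  [1 exit(s)]
  5: a→4  [1 exit(s)]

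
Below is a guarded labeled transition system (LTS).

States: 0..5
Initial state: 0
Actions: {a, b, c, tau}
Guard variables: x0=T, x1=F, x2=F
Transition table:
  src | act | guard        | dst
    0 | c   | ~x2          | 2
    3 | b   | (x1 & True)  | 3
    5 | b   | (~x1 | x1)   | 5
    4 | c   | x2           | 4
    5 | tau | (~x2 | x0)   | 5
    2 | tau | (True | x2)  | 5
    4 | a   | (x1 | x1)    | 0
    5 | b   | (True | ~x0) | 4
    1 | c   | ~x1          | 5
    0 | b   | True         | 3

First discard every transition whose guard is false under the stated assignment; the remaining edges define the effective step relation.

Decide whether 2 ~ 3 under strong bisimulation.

Answer: NOT BISIMILAR

Working:
Refine partition for ~:
  round 0: {{0,1,2,3,4,5}}
  round 1: {{0},{1},{2},{3,4},{5}}
Fixed point at round 2; 5 class(es).
[2]={2}  [3]={3,4}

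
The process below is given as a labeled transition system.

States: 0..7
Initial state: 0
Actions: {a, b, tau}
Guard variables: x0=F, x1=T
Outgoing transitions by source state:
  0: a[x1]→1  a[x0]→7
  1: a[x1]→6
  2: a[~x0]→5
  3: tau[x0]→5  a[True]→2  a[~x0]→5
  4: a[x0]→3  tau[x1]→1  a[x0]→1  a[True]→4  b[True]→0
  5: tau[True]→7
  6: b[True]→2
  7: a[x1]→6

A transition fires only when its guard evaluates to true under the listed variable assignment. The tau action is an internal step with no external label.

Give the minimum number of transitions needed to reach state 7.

Layered search for 7:
  depth 0: {0}
  depth 1: {1}
  depth 2: {6}
  depth 3: {2}
  depth 4: {5}
  depth 5: {7}
depth(7)=5, e.g. a·a·b·a·tau

Answer: 5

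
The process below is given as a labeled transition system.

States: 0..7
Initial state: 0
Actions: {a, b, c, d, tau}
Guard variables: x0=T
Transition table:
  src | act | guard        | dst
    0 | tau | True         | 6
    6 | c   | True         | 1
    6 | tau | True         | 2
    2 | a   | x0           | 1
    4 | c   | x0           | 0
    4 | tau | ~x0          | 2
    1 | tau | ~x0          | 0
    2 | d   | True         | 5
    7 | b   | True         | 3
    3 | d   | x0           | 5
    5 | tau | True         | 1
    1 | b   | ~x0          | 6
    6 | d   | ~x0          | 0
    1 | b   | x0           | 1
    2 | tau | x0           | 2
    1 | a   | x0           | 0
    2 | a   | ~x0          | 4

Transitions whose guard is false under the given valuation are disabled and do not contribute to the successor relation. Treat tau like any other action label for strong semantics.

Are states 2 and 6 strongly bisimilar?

Answer: NOT BISIMILAR

Analysis:
Refine partition for ~:
  round 0: {{0,1,2,3,4,5,6,7}}
  round 1: {{0,5},{1},{2},{3},{4},{6},{7}}
  round 2: {{0},{1},{2},{3},{4},{5},{6},{7}}
stable after 3 split(s): 8 block(s)
2∈{2}, 6∈{6}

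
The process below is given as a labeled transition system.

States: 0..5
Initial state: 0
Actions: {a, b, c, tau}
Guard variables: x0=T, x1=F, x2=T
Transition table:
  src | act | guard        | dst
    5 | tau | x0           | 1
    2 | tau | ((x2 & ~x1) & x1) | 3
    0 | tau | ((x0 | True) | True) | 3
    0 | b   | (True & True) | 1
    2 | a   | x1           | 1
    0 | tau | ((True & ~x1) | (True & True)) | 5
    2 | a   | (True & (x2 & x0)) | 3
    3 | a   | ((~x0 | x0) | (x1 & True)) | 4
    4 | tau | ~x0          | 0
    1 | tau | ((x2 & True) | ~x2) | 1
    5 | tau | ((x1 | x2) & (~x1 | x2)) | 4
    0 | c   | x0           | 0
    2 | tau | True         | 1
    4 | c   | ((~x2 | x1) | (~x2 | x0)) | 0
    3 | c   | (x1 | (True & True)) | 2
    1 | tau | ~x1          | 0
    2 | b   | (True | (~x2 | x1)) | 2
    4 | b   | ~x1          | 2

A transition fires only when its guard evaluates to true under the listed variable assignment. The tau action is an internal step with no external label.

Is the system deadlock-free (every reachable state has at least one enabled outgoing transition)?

Answer: DEADLOCK-FREE

Working:
R = {0,1,2,3,4,5}
  0: b→1  c→0  tau→3  tau→5  [deg 4]
  1: tau→0  tau→1  [deg 2]
  2: a→3  b→2  tau→1  [deg 3]
  3: a→4  c→2  [deg 2]
  4: b→2  c→0  [deg 2]
  5: tau→1  tau→4  [deg 2]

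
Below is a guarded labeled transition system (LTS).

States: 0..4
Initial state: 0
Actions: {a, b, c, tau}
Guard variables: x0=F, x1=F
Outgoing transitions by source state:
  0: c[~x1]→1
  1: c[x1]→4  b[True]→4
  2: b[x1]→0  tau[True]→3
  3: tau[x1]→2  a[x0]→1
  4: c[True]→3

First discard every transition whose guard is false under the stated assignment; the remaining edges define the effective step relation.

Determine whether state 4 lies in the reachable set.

Guard filter leaves 4 enabled edge(s).
L0 = {0}
L1 = {1}  cumulative {0,1}
L2 = {4}  cumulative {0,1,4}
L3 = {3}  cumulative {0,1,3,4}
Reachable = {0,1,3,4}
trace reaching 4: c·b

Answer: REACHABLE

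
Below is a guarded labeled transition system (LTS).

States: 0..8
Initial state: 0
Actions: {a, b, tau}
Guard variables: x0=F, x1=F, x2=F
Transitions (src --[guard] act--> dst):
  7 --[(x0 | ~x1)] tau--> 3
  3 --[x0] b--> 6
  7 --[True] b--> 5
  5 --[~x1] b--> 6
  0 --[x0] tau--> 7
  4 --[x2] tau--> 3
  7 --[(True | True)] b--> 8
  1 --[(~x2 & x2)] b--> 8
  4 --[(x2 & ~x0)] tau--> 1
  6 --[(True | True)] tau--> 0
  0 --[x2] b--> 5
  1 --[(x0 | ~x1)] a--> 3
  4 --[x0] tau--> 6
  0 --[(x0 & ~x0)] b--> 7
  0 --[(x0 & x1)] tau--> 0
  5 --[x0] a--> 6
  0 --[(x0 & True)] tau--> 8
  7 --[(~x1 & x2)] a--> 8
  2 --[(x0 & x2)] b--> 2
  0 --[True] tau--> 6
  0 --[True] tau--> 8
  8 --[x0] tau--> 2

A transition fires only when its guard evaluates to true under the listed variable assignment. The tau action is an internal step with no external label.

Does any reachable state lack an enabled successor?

Answer: DEADLOCK at state 8

Analysis:
Reach set: {0,6,8}
  0: tau→6  tau→8  [2 exit(s)]
  6: tau→0  [1 exit(s)]
  8: ∅  [no exit]
witness 8: tau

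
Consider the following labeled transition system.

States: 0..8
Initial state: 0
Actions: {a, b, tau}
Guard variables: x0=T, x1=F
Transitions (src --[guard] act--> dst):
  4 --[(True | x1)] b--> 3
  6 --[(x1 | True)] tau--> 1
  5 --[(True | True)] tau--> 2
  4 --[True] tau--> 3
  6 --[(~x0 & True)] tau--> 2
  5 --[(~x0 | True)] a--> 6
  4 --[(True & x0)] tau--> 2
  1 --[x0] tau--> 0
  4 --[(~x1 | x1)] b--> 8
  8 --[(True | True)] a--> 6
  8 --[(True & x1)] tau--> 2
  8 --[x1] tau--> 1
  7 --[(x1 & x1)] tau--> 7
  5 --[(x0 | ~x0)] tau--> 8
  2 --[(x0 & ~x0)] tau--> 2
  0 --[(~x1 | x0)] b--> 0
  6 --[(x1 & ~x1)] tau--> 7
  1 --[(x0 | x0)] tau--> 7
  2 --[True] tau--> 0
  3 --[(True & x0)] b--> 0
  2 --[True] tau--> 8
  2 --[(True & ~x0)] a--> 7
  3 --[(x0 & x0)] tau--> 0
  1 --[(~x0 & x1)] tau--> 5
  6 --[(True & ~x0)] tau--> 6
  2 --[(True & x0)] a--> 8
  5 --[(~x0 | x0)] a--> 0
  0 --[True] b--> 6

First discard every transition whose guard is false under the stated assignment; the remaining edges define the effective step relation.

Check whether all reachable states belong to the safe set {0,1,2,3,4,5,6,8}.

Answer: INVARIANT VIOLATED at state 7

Trace:
Inv-set: {0,1,2,3,4,5,6,8}
Reachable = {0,1,6,7}
  0: ok
  1: ok
  6: ok
  7: ✗ unsafe
counterexample path to 7: b·tau·tau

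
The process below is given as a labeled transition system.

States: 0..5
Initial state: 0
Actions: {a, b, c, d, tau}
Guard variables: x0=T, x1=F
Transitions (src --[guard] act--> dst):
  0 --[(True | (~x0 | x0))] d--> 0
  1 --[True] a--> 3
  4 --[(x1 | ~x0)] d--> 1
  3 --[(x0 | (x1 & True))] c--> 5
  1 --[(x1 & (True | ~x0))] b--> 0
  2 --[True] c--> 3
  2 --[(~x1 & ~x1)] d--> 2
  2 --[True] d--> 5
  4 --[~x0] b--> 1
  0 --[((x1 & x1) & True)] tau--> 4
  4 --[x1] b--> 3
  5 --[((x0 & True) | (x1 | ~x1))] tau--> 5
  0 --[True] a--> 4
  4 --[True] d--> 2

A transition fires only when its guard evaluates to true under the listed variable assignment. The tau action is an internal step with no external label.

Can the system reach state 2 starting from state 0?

Guard filter leaves 9 enabled edge(s).
depth 0: {0}
depth 1: {4}  cumulative {0,4}
depth 2: {2}  cumulative {0,2,4}
depth 3: {3,5}  cumulative {0,2,3,4,5}
Reach set: {0,2,3,4,5}
trace reaching 2: a·d

Answer: REACHABLE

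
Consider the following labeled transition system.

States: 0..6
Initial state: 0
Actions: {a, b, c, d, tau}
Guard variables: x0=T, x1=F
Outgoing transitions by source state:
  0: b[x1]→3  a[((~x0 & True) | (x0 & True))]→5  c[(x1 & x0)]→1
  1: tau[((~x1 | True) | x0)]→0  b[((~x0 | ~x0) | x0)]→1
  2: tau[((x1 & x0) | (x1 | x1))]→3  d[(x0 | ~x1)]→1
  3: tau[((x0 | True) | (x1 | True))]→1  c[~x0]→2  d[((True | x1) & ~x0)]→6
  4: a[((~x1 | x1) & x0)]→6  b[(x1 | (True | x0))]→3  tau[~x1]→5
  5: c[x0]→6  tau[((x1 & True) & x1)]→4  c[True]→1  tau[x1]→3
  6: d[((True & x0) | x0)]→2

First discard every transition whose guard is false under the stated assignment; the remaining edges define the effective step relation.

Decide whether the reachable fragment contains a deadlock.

R = {0,1,2,5,6}
  0: a→5  [1 exit(s)]
  1: b→1  tau→0  [2 exit(s)]
  2: d→1  [1 exit(s)]
  5: c→1  c→6  [2 exit(s)]
  6: d→2  [1 exit(s)]

Answer: DEADLOCK-FREE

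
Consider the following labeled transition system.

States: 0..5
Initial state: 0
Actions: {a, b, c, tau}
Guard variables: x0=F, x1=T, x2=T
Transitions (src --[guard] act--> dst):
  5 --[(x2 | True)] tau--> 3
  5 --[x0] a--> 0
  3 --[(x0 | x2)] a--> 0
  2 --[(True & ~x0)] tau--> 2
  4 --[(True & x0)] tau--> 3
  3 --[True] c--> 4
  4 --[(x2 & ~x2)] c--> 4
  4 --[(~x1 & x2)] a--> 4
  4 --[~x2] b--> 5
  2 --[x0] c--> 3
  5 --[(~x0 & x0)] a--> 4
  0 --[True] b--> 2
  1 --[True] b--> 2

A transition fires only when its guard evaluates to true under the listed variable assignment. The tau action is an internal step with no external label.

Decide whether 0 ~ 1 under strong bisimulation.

Bisimulation quotient by refinement:
  π0 = {{0,1,2,3,4,5}}
  π1 = {{0,1},{2,5},{3},{4}}
  π2 = {{0,1},{2},{3},{4},{5}}
Fixed point at round 3; 5 class(es).
0∈{0,1}, 1∈{0,1}

Answer: BISIMILAR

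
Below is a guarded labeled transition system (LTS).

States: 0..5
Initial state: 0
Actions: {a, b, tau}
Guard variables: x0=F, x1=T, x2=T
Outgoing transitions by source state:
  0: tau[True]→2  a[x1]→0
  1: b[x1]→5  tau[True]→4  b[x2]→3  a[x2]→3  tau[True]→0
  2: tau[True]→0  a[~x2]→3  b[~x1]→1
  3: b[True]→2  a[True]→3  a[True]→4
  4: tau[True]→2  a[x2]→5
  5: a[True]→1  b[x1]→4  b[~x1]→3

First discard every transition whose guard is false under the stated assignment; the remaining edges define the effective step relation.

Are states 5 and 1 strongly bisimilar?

Answer: NOT BISIMILAR

Analysis:
Refine partition for ~:
  π0 = {{0,1,2,3,4,5}}
  π1 = {{0,4},{1},{2},{3,5}}
  π2 = {{0},{1},{2},{3},{4},{5}}
Fixed point at round 3; 6 class(es).
class of 5: {5}; class of 1: {1}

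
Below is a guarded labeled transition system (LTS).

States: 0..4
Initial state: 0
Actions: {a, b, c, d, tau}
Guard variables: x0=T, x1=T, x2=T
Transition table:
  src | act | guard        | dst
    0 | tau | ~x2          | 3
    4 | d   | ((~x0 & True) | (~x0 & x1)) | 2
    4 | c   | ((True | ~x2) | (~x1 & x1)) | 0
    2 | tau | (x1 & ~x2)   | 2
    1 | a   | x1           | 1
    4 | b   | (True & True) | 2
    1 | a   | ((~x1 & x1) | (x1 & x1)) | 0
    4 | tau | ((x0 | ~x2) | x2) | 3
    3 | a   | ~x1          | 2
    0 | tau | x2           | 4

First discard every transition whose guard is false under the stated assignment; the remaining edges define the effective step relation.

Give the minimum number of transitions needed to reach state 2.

Layered search for 2:
  L0 = {0}
  L1 = {4}
  L2 = {2,3}
depth(2)=2, e.g. tau·b

Answer: 2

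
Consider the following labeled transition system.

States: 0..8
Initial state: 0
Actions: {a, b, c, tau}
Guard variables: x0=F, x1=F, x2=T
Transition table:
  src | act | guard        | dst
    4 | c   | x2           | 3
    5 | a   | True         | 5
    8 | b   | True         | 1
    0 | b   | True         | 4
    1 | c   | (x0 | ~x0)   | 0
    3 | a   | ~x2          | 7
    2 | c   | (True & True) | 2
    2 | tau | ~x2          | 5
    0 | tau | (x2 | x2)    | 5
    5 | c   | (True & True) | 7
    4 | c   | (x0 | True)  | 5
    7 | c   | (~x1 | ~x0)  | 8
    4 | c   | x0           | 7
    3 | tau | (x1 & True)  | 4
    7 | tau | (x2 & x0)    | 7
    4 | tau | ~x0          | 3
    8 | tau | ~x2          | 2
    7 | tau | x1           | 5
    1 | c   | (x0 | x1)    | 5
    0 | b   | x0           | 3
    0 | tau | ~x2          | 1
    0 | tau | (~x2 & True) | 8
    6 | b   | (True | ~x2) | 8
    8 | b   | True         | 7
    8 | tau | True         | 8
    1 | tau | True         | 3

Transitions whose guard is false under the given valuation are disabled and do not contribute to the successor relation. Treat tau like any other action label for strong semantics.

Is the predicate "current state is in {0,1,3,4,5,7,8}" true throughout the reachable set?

Allowed set {0,1,3,4,5,7,8}
Reachable = {0,1,3,4,5,7,8}
  0: ok
  1: ok
  3: ok
  4: ok
  5: ok
  7: ok
  8: ok

Answer: INVARIANT HOLDS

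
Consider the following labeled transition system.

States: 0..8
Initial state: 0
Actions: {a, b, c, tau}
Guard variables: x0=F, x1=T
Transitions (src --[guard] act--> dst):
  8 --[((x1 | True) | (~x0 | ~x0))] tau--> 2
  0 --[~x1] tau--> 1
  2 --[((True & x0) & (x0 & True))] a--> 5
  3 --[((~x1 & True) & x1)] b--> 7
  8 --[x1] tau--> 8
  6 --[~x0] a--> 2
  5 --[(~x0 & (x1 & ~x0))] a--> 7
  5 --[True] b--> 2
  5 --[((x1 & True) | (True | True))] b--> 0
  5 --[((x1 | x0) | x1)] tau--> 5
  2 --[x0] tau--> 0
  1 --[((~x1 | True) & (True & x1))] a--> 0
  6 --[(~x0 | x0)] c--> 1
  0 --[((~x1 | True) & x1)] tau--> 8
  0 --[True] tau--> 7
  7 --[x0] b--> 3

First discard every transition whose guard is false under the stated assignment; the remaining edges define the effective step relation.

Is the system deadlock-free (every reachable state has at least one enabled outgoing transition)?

Reachable = {0,2,7,8}
  0: tau→7  tau→8  [2 exit(s)]
  2: ∅  [deadlock]
  7: ∅  [deadlock]
  8: tau→2  tau→8  [2 exit(s)]
trace reaching 2: tau·tau

Answer: DEADLOCK at state 2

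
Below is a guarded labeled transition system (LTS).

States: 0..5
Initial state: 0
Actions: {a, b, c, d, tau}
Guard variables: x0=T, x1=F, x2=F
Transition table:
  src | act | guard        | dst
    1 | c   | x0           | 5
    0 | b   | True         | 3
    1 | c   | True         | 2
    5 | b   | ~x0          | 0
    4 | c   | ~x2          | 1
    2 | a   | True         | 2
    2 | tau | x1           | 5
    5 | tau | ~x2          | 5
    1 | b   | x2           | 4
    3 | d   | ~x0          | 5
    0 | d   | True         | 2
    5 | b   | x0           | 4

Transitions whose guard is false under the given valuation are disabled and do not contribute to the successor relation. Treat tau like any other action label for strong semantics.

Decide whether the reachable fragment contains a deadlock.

Answer: DEADLOCK at state 3

Working:
R = {0,2,3}
  0: b→3  d→2  [2 exit(s)]
  2: a→2  [1 exit(s)]
  3: ∅  [deadlock]
trace reaching 3: b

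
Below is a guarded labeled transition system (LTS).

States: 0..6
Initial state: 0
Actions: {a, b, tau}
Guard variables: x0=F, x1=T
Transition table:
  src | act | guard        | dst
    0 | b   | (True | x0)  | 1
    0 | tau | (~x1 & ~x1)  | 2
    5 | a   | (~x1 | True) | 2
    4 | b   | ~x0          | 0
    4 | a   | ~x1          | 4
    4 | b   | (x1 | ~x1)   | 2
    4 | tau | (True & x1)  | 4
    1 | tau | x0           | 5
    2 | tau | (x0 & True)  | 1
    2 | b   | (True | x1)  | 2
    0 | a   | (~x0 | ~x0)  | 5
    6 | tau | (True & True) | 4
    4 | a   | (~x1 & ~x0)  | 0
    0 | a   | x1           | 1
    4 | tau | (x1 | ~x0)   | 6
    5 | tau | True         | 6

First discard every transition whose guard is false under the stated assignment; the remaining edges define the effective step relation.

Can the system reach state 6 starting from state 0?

11 transition(s) survive guard evaluation.
L0 = {0}
L1 = {1,5}  total {0,1,5}
L2 = {2,6}  total {0,1,2,5,6}
L3 = {4}  total {0,1,2,4,5,6}
Reach set: {0,1,2,4,5,6}
witness 6: a·tau

Answer: REACHABLE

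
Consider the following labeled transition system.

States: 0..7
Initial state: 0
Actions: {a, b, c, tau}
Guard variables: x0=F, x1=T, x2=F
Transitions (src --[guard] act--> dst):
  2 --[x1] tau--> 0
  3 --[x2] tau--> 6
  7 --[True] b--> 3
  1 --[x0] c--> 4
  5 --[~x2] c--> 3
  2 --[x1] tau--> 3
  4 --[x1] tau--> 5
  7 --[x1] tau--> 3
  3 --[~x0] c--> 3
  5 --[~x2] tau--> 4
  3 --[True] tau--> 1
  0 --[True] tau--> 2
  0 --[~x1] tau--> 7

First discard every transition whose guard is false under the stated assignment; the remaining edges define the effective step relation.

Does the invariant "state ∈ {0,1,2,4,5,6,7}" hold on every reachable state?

Answer: INVARIANT VIOLATED at state 3

Working:
Safe = {0,1,2,4,5,6,7}
R = {0,1,2,3}
  0: ✓
  1: ✓
  2: ✓
  3: ✗ unsafe
counterexample path to 3: tau·tau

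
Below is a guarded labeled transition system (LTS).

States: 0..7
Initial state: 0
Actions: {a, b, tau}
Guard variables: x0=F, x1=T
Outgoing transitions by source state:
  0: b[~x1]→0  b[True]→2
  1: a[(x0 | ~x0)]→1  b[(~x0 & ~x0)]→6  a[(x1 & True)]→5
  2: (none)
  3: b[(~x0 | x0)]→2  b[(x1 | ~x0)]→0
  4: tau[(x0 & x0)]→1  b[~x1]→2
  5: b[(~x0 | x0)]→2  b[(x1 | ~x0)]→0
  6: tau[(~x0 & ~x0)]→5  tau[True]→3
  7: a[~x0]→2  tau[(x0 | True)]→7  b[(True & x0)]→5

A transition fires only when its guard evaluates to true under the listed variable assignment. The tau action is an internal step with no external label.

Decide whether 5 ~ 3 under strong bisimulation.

Refine partition for ~:
  π0 = {{0,1,2,3,4,5,6,7}}
  π1 = {{0,3,5},{1},{2,4},{6},{7}}
  π2 = {{0},{1},{2,4},{3,5},{6},{7}}
stable after 3 split(s): 6 block(s)
5∈{3,5}, 3∈{3,5}

Answer: BISIMILAR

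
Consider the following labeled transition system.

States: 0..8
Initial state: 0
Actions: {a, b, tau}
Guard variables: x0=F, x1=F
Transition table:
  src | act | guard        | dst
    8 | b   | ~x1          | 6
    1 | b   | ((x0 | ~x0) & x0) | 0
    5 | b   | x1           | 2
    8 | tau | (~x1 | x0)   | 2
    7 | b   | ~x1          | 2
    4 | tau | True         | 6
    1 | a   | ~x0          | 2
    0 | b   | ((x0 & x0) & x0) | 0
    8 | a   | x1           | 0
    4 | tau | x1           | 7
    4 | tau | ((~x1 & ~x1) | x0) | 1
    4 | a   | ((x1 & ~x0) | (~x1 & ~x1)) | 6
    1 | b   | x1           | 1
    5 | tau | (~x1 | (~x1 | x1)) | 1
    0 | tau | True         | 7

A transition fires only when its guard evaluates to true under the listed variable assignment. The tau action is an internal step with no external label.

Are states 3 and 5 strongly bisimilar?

Bisimulation quotient by refinement:
  round 0: {{0,1,2,3,4,5,6,7,8}}
  round 1: {{0,5},{1},{2,3,6},{4},{7},{8}}
  round 2: {{0},{1},{2,3,6},{4},{5},{7},{8}}
stable after 3 split(s): 7 block(s)
[3]={2,3,6}  [5]={5}

Answer: NOT BISIMILAR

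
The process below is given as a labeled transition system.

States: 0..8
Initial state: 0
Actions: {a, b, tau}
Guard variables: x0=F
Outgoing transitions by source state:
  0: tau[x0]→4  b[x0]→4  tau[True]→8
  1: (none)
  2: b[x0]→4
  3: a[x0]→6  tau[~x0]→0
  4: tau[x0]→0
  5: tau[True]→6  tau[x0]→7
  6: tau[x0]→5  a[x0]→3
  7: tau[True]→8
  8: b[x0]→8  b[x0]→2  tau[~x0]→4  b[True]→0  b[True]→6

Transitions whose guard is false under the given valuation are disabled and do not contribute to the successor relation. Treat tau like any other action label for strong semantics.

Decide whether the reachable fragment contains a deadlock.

Reach set: {0,4,6,8}
  0: tau→8  [1 exit(s)]
  4: ∅  [deadlock]
  6: ∅  [deadlock]
  8: b→0  b→6  tau→4  [3 exit(s)]
witness 4: tau·tau

Answer: DEADLOCK at state 4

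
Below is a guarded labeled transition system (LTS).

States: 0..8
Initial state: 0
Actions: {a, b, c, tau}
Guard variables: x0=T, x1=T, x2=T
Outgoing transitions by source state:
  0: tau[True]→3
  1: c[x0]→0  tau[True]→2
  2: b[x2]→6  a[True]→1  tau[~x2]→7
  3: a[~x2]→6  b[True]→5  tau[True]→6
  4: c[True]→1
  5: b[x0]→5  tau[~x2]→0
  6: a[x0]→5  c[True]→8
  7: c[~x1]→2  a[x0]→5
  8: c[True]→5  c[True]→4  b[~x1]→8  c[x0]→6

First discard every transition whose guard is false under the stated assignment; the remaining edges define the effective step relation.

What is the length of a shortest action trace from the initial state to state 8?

BFS to 8:
  depth 0: {0}
  depth 1: {3}
  depth 2: {5,6}
  depth 3: {8}
8 enters at depth 3; path tau·tau·c

Answer: 3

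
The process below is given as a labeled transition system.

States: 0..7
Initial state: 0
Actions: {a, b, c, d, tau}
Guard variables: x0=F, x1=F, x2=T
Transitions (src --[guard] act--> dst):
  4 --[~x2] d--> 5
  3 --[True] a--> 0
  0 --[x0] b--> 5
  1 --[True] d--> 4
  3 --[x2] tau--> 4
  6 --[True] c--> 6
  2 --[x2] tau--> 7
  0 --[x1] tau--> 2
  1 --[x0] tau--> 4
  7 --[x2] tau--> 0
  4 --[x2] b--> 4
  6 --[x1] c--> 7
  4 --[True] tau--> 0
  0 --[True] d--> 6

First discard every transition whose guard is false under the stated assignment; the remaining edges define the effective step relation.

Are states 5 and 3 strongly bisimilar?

Answer: NOT BISIMILAR

Working:
Bisimulation quotient by refinement:
  π0 = {{0,1,2,3,4,5,6,7}}
  π1 = {{0,1},{2,7},{3},{4},{5},{6}}
  π2 = {{0},{1},{2},{3},{4},{5},{6},{7}}
8 equivalence class(es) (converged in 3)
5∈{5}, 3∈{3}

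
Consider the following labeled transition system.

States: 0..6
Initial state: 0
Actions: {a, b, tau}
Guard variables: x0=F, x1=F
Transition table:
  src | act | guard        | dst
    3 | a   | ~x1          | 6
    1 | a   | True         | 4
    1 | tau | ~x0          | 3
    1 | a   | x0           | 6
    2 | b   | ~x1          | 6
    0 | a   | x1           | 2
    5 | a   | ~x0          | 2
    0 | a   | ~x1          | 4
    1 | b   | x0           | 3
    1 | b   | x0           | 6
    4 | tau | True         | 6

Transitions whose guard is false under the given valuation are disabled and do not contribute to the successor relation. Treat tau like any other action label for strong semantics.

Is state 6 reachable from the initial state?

Guard filter leaves 7 enabled edge(s).
L0 = {0}
L1 = {4}  cumulative {0,4}
L2 = {6}  cumulative {0,4,6}
R = {0,4,6}
witness 6: a·tau

Answer: REACHABLE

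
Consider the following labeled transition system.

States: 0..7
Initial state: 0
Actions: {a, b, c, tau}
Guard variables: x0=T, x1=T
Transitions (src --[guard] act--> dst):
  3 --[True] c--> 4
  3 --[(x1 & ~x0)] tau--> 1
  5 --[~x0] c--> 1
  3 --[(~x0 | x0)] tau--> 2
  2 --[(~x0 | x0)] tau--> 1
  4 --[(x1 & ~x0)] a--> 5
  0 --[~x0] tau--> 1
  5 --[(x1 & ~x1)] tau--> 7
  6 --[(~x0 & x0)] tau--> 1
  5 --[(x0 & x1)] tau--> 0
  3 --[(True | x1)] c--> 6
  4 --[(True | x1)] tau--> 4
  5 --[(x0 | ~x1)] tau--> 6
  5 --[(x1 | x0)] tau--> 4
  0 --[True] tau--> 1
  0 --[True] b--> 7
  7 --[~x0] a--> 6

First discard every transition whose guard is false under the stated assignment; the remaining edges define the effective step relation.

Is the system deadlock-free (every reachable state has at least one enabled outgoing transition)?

R = {0,1,7}
  0: b→7  tau→1  [deg 2]
  1: ∅  [STUCK]
  7: ∅  [STUCK]
witness 1: tau

Answer: DEADLOCK at state 1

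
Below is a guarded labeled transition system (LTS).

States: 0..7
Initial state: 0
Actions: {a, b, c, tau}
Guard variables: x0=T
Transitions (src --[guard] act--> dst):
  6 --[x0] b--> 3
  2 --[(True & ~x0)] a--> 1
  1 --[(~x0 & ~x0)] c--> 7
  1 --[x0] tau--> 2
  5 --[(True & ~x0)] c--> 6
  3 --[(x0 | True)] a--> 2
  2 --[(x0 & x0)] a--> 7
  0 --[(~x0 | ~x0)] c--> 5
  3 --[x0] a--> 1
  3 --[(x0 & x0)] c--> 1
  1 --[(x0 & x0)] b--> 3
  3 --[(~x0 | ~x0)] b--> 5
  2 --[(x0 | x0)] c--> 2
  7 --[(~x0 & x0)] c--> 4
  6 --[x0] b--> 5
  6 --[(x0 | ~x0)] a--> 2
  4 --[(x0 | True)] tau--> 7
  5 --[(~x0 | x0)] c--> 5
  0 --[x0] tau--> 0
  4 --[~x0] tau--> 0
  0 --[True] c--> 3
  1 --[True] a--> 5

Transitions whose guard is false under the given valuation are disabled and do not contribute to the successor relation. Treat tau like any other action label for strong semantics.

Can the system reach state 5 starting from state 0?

Answer: REACHABLE

Analysis:
15 transition(s) survive guard evaluation.
depth 0: {0}
depth 1: {3}  now seen {0,3}
depth 2: {1,2}  now seen {0,1,2,3}
depth 3: {5,7}  now seen {0,1,2,3,5,7}
Reachable = {0,1,2,3,5,7}
witness 5: c·a·a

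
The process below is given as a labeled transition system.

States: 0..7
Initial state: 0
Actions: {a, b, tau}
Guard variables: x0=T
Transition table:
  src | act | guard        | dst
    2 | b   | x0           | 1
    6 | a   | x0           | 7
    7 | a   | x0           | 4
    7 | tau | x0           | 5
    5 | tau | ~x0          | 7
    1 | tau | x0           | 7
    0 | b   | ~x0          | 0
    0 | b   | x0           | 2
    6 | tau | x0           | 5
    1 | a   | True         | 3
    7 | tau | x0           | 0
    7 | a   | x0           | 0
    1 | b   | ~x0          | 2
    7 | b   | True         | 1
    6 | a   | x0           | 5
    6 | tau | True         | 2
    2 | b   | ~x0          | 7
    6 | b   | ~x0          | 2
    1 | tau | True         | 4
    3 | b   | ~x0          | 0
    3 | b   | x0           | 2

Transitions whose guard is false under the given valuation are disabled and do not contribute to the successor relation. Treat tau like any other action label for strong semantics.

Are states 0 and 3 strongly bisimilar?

Refine partition for ~:
  P[0] = {{0,1,2,3,4,5,6,7}}
  P[1] = {{0,2,3},{1,6},{4,5},{7}}
  P[2] = {{0,3},{1},{2},{4,5},{6},{7}}
stable after 3 split(s): 6 block(s)
0∈{0,3}, 3∈{0,3}

Answer: BISIMILAR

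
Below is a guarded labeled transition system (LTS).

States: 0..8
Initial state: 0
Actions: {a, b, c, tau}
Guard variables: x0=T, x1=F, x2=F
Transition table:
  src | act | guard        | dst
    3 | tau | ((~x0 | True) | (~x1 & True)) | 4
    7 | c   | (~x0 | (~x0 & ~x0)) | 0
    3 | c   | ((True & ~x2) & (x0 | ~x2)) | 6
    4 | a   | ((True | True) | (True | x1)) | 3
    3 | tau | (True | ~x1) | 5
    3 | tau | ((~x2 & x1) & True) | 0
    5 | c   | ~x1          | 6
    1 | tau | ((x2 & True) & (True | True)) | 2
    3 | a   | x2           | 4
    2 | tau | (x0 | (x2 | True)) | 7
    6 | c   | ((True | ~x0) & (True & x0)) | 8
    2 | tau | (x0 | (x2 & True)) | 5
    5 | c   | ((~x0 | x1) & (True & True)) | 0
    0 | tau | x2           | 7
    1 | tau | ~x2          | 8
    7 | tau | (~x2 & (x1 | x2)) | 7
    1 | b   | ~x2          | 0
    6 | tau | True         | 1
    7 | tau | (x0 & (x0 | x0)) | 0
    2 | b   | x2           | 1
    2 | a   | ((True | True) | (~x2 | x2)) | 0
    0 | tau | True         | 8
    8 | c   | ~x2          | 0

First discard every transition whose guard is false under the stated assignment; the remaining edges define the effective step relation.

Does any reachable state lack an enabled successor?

Reach set: {0,8}
  0: tau→8  [1 out]
  8: c→0  [1 out]

Answer: DEADLOCK-FREE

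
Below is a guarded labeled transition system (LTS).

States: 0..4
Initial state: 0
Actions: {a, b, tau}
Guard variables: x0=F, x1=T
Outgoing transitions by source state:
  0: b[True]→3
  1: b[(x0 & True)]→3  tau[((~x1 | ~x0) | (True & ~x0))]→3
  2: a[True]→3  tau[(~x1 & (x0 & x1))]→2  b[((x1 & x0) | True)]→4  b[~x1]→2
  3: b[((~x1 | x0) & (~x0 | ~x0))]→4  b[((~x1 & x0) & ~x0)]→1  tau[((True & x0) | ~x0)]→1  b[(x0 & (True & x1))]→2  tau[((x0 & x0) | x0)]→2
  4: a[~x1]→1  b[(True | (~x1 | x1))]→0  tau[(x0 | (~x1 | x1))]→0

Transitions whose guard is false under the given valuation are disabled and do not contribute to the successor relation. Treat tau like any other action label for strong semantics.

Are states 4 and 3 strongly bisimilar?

Answer: NOT BISIMILAR

Analysis:
Refine partition for ~:
  round 0: {{0,1,2,3,4}}
  round 1: {{0},{1,3},{2},{4}}
4 equivalence class(es) (converged in 2)
[4]={4}  [3]={1,3}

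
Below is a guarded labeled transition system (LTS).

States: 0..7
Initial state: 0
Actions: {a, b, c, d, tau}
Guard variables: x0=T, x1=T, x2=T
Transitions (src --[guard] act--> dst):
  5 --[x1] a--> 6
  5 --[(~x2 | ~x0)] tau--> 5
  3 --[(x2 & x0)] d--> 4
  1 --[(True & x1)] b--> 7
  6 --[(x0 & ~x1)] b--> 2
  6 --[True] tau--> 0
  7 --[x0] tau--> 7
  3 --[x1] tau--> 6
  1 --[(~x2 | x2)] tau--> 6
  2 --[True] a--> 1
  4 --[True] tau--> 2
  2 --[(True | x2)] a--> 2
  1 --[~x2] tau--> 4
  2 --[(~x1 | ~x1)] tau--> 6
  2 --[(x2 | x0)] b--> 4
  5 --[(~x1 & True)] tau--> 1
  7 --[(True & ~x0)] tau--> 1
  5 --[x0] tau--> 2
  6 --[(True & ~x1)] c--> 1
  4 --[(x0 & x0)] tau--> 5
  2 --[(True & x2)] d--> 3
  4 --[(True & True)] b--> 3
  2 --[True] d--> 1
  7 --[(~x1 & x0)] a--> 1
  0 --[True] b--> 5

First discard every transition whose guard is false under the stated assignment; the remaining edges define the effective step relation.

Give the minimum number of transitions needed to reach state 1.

Layered search for 1:
  depth 0: {0}
  depth 1: {5}
  depth 2: {2,6}
  depth 3: {1,3,4}
first hit 1 at d=3 via b·tau·a

Answer: 3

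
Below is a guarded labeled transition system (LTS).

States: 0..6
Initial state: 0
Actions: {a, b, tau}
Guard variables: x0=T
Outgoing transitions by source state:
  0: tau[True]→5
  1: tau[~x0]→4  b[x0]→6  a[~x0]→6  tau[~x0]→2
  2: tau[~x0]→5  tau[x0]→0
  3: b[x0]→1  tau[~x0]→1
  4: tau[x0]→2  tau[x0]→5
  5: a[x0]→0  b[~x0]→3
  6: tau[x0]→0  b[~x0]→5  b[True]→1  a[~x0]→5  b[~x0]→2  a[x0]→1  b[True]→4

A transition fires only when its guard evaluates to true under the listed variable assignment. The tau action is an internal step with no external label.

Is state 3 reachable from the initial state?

After dropping false guards: 11 live edges.
Layer 0: {0}
Layer 1: {5}  total {0,5}
Reachable = {0,5}

Answer: UNREACHABLE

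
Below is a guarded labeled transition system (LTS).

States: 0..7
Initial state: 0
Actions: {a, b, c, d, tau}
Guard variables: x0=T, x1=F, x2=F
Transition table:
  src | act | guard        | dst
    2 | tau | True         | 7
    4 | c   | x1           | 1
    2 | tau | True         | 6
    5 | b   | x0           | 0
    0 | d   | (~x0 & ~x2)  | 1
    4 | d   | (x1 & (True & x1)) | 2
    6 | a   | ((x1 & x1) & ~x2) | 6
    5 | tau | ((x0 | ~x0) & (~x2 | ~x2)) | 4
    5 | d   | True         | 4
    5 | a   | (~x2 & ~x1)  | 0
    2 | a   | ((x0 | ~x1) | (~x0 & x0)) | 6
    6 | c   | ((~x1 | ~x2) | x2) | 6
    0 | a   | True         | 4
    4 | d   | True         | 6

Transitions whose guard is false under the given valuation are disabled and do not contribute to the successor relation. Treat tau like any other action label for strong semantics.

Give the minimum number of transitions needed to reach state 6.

BFS to 6:
  L0 = {0}
  L1 = {4}
  L2 = {6}
depth(6)=2, e.g. a·d

Answer: 2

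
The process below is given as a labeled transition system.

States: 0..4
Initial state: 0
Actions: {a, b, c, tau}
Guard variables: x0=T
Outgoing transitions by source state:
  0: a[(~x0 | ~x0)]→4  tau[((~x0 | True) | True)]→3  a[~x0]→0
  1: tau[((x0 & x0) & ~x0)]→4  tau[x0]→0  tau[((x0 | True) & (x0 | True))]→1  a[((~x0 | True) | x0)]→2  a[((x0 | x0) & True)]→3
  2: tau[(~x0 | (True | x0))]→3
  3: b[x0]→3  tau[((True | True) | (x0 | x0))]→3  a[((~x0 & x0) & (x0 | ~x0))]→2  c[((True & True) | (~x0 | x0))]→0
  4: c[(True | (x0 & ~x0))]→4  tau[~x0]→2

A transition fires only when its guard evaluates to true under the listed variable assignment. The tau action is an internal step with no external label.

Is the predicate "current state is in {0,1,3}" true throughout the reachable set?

Safe = {0,1,3}
Reachable = {0,3}
  0: ok
  3: ok

Answer: INVARIANT HOLDS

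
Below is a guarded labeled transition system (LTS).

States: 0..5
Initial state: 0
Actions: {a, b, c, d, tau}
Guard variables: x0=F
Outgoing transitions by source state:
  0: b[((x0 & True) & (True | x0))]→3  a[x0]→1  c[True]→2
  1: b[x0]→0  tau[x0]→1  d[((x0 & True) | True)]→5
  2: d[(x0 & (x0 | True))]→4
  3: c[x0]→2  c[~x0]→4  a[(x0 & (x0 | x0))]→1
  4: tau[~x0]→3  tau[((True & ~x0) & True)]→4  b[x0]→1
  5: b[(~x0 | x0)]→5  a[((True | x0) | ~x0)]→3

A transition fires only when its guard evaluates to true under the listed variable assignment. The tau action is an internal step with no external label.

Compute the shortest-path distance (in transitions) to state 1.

Answer: UNREACHABLE

Working:
Breadth-first toward 1:
  depth 0: {0}
  depth 1: {2}
1 never appears.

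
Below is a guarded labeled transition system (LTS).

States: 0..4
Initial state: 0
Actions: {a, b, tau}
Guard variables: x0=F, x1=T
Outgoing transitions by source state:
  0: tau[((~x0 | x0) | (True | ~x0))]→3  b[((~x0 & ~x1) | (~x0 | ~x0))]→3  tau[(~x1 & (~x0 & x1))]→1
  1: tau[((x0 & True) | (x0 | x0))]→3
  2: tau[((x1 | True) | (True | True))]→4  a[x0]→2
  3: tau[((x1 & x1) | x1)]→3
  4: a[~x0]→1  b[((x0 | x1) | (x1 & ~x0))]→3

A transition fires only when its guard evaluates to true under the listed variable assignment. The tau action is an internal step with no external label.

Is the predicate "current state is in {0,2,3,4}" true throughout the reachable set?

Safe = {0,2,3,4}
R = {0,3}
  0: safe
  3: safe

Answer: INVARIANT HOLDS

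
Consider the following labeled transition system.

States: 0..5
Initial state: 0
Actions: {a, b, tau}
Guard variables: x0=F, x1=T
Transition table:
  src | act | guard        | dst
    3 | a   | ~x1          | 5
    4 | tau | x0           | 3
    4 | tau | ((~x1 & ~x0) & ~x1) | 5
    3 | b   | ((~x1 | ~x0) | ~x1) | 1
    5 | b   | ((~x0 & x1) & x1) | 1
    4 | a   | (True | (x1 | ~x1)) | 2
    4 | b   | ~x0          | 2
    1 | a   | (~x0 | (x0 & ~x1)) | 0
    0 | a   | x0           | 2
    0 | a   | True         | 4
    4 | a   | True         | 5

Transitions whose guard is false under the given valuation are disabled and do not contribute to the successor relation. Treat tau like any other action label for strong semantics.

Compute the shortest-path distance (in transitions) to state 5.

Breadth-first toward 5:
  depth 0: {0}
  depth 1: {4}
  depth 2: {2,5}
depth(5)=2, e.g. a·a

Answer: 2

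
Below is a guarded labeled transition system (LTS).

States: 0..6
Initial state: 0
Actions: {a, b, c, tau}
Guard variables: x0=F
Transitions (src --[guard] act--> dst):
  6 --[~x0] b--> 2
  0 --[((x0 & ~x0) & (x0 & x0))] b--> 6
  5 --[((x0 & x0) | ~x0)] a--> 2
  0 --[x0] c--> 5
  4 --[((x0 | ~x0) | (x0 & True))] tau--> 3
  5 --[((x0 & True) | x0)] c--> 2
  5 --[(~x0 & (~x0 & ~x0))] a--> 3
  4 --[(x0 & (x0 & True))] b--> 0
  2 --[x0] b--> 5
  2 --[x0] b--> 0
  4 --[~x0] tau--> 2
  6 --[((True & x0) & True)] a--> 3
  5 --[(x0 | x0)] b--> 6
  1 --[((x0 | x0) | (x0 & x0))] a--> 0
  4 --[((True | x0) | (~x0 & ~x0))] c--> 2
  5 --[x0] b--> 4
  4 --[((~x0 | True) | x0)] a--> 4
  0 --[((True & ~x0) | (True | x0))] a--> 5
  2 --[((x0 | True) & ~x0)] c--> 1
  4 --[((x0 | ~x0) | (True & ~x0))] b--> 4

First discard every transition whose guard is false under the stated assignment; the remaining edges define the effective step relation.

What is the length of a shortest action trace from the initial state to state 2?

Answer: 2

Working:
Breadth-first toward 2:
  Layer 0: {0}
  Layer 1: {5}
  Layer 2: {2,3}
2 enters at depth 2; path a·a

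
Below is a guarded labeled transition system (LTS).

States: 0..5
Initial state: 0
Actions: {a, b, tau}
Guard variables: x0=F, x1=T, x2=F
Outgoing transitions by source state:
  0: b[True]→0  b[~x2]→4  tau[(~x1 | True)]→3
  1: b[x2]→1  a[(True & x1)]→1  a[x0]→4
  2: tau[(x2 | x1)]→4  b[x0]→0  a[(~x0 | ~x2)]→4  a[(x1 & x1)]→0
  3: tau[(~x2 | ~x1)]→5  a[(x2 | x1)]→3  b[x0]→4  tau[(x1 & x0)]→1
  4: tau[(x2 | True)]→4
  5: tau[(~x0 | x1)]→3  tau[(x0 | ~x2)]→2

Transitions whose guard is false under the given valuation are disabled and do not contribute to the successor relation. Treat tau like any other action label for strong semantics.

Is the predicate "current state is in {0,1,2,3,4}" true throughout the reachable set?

Allowed set {0,1,2,3,4}
Reachable = {0,2,3,4,5}
  0: safe
  2: safe
  3: safe
  4: safe
  5: outside
reach 5 via tau·tau — violates

Answer: INVARIANT VIOLATED at state 5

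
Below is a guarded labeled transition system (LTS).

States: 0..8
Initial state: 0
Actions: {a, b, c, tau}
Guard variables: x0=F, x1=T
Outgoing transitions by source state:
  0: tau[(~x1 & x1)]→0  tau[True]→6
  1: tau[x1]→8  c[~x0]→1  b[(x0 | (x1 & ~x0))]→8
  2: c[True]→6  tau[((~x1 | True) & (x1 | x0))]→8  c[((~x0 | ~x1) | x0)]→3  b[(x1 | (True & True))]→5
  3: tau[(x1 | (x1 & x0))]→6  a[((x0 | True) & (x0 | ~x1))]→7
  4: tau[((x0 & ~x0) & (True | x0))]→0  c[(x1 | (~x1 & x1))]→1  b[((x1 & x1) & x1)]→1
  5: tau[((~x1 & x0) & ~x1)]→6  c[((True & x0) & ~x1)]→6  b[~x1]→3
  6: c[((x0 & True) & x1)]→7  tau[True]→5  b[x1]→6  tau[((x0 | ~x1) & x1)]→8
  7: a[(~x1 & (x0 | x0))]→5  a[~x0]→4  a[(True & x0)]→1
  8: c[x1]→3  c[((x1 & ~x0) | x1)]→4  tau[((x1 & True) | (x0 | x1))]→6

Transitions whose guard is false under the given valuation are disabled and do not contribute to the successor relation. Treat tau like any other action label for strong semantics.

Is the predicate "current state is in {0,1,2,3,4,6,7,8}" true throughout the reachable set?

Answer: INVARIANT VIOLATED at state 5

Trace:
Allowed set {0,1,2,3,4,6,7,8}
Reachable = {0,5,6}
  0: ok
  5: ✗ unsafe
  6: ok
witness against invariant: tau·tau → 5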